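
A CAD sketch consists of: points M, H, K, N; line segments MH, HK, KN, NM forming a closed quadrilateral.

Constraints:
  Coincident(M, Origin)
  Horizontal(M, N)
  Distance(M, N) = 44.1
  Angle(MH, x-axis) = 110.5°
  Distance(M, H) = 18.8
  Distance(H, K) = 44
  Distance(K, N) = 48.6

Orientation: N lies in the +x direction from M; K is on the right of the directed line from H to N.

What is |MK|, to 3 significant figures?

25.5

Checks: |HK| = 44.00 ✓; |KN| = 48.60 ✓.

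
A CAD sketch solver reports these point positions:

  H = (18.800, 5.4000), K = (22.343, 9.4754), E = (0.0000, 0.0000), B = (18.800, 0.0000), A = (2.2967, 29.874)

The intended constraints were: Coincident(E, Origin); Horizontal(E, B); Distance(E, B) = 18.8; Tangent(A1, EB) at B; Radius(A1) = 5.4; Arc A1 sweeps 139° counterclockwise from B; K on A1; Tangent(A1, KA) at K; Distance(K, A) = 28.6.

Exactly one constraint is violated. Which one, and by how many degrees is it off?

Tangent(A1, KA) at K — off by 4.50°.

E = (0.00, 0.00) ✓; E.y = 0.00, B.y = 0.00 ✓; |EB| = 18.80 ✓; ∠(HB, BE) = 90.00° ✓; |HB| = 5.400 ✓; bearing(H→K) − bearing(H→B) = 139.0° ✓; |HK| = 5.400 ✓; ∠(HK, KA) = 94.50° ✗; |KA| = 28.60 ✓.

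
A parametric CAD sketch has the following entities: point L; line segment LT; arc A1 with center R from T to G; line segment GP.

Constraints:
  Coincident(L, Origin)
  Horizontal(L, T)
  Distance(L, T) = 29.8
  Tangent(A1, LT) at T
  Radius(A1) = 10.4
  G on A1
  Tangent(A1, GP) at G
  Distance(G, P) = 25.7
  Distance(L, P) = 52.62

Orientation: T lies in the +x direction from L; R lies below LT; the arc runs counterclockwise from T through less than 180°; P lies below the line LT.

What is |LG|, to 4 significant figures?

27.33

Checks: |RG| = 10.40 ✓; ∠(RG, GP) = 90.00° ✓; |GP| = 25.70 ✓; |LP| = 52.62 ✓.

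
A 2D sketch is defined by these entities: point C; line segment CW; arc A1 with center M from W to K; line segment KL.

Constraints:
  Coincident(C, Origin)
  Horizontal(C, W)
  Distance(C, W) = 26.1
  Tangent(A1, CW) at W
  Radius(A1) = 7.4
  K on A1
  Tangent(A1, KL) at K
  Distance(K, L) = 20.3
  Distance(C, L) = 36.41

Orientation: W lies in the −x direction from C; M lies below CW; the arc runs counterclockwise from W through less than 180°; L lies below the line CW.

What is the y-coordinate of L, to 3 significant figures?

-28.7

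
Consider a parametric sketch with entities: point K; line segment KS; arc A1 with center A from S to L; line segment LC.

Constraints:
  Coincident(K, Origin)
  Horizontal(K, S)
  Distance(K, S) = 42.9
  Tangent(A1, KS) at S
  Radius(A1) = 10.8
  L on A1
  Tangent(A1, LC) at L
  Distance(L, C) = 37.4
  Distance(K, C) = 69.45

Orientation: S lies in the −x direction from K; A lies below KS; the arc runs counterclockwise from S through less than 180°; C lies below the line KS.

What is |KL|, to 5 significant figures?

54.974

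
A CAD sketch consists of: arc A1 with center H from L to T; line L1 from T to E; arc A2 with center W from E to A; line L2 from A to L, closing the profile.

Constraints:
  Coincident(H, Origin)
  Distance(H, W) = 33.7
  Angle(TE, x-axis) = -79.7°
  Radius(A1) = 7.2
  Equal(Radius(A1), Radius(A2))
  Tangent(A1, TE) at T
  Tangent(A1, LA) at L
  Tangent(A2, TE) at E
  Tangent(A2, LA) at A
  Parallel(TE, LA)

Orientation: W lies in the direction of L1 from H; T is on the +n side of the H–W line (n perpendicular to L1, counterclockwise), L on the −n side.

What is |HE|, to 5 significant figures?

34.461

The slot axis is L1's direction at -79.7°, so u = (cos -79.7°, sin -79.7°) = (0.17880, -0.98389) and n = (−sin -79.7°, cos -79.7°) = (0.98389, 0.17880). H is at the origin and W lies 33.7 along u from H, so W = 33.7·u = (6.0256, -33.157). Tangency of A1 to both parallel lines with radius 7.2 puts T and L at H ± 7.2·n: T = (7.0840, 1.2874), L = (-7.0840, -1.2874). Equal radii place E and A the same way about W: E = W + 7.2·n = (13.110, -31.870), A = W − 7.2·n = (-1.0583, -34.444). Then |HE| = |E − H| = 34.461.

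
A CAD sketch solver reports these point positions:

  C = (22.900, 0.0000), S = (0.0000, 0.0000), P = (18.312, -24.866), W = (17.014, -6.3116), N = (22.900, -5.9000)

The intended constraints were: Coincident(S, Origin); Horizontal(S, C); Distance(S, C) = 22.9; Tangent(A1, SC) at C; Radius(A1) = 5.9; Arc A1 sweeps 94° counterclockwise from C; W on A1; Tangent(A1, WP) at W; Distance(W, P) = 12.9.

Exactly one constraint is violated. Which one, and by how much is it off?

Distance(W, P) = 12.9 — off by 5.70.

S = (0.00, 0.00) ✓; S.y = 0.00, C.y = 0.00 ✓; |SC| = 22.90 ✓; ∠(NC, CS) = 90.00° ✓; |NC| = 5.900 ✓; bearing(N→W) − bearing(N→C) = 94.00° ✓; |NW| = 5.900 ✓; ∠(NW, WP) = 90.00° ✓; |WP| = 18.60 ✗.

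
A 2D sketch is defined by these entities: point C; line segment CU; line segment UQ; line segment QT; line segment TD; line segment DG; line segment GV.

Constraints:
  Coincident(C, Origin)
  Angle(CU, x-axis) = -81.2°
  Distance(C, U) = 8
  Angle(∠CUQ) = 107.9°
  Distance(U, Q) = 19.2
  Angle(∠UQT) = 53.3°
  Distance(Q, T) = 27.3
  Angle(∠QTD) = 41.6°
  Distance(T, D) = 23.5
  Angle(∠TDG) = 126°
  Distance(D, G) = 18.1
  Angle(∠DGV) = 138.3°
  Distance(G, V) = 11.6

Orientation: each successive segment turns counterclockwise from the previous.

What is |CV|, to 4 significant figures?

35.39

∠TDG = 126.0° gives DG at -50.00° from the x-axis; with |DG| = 18.1, G = (13.48, -23.42). ∠DGV = 138.3° gives GV at -8.300° from the x-axis; with |GV| = 11.6, V = (24.96, -25.09). Then |CV| = |V − C| = 35.39.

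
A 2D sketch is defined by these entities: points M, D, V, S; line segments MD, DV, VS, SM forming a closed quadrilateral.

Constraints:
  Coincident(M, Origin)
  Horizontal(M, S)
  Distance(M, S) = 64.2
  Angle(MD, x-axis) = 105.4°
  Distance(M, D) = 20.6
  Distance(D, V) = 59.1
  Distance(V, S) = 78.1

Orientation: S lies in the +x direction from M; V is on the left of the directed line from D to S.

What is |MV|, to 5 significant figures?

74.200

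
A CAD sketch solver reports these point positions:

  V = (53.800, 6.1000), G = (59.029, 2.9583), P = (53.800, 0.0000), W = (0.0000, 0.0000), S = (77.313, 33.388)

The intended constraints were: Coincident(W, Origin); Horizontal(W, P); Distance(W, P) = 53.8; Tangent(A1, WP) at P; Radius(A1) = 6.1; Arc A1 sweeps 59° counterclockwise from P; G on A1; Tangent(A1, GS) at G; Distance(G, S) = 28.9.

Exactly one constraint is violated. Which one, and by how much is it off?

Distance(G, S) = 28.9 — off by 6.60.

W = (0.00, 0.00) ✓; W.y = 0.00, P.y = 0.00 ✓; |WP| = 53.80 ✓; ∠(VP, PW) = 90.00° ✓; |VP| = 6.100 ✓; bearing(V→G) − bearing(V→P) = 59.00° ✓; |VG| = 6.100 ✓; ∠(VG, GS) = 90.00° ✓; |GS| = 35.50 ✗.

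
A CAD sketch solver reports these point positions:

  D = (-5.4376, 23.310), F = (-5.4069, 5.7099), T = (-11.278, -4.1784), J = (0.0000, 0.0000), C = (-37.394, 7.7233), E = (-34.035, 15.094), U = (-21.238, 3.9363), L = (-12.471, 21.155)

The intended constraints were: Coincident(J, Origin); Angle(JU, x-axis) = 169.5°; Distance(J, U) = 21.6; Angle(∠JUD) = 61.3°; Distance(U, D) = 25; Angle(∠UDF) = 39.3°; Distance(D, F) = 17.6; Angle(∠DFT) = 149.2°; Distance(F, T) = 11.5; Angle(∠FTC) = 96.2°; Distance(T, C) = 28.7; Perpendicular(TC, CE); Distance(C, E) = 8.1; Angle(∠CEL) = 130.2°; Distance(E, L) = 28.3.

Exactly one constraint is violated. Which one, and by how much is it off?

Distance(E, L) = 28.3 — off by 5.90.

J = (0.00, 0.00) ✓; JU at 169.5° ✓; |JU| = 21.60 ✓; ∠JUD = 61.30° ✓; |UD| = 25.00 ✓; ∠UDF = 39.30° ✓; |DF| = 17.60 ✓; ∠DFT = 149.2° ✓; |FT| = 11.50 ✓; ∠FTC = 96.20° ✓; |TC| = 28.70 ✓; ∠(TC, CE) = 90.00° ✓; |CE| = 8.100 ✓; ∠CEL = 130.2° ✓; |EL| = 22.40 ✗.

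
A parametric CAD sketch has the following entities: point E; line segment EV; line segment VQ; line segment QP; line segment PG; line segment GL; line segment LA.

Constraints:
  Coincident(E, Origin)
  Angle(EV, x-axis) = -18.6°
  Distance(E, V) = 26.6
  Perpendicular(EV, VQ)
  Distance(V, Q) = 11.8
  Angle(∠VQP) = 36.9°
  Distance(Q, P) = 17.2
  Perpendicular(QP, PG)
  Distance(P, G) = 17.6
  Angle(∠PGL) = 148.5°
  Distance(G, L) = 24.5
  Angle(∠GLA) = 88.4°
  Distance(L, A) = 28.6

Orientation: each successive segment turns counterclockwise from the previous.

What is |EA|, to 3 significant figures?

58.3

E is at the origin; EV runs at -18.6° with length 26.6, so V = (25.2, -8.48). EV ⟂ VQ, so VQ runs at 71.4°; with |VQ| = 11.8, Q = (29.0, 2.70). ∠VQP = 36.9° gives QP at -146° from the x-axis; with |QP| = 17.2, P = (14.8, -7.04). QP ⟂ PG, so PG runs at -55.5°; with |PG| = 17.6, G = (24.8, -21.5). ∠PGL = 148.5° gives GL at -24.0° from the x-axis; with |GL| = 24.5, L = (47.2, -31.5). ∠GLA = 88.4° gives LA at 67.6° from the x-axis; with |LA| = 28.6, A = (58.0, -5.07). Then |EA| = |A − E| = 58.3.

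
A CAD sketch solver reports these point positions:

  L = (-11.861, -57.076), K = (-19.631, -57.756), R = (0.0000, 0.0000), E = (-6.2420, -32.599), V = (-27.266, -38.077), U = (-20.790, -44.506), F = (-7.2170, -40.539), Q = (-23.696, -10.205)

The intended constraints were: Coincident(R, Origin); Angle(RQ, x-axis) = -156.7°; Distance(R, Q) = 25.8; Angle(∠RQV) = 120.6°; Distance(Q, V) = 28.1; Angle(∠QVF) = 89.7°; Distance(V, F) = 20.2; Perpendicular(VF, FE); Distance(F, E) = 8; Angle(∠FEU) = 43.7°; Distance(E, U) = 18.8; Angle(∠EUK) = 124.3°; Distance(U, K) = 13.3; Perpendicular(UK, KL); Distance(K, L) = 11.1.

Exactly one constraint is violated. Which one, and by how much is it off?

Distance(K, L) = 11.1 — off by 3.30.

R = (0.00, 0.00) ✓; RQ at -156.7° ✓; |RQ| = 25.80 ✓; ∠RQV = 120.6° ✓; |QV| = 28.10 ✓; ∠QVF = 89.70° ✓; |VF| = 20.20 ✓; ∠(VF, FE) = 90.00° ✓; |FE| = 8.000 ✓; ∠FEU = 43.70° ✓; |EU| = 18.80 ✓; ∠EUK = 124.3° ✓; |UK| = 13.30 ✓; ∠(UK, KL) = 90.00° ✓; |KL| = 7.800 ✗.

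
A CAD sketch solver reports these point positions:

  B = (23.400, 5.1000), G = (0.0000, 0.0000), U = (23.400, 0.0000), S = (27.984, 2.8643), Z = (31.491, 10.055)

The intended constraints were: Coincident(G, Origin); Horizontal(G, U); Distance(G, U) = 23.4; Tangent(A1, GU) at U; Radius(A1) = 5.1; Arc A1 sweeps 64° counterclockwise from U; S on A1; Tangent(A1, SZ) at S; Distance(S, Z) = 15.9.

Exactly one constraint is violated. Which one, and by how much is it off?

Distance(S, Z) = 15.9 — off by 7.90.

G = (0.00, 0.00) ✓; G.y = 0.00, U.y = 0.00 ✓; |GU| = 23.40 ✓; ∠(BU, UG) = 90.00° ✓; |BU| = 5.100 ✓; bearing(B→S) − bearing(B→U) = 64.00° ✓; |BS| = 5.100 ✓; ∠(BS, SZ) = 90.00° ✓; |SZ| = 8.000 ✗.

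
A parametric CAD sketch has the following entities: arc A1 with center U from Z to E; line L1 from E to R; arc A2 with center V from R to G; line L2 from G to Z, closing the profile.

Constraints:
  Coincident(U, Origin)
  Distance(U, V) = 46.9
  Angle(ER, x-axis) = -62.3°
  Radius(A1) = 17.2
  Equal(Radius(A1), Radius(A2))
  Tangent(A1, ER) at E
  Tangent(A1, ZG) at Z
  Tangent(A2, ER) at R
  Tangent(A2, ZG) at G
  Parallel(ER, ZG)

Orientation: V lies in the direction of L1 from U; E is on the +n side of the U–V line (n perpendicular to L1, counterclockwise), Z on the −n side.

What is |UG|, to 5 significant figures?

49.954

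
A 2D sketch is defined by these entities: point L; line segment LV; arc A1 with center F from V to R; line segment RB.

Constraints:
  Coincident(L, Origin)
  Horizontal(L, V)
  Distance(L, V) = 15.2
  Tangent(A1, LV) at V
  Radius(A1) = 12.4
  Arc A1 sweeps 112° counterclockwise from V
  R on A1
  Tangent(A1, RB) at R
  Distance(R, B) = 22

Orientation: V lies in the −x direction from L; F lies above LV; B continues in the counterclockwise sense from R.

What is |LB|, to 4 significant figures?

39.30

On A1, V sits at bearing -90° from F; a 112° counterclockwise sweep puts R at bearing 22°, so R = F + 12.4·(cos 22°, sin 22°) = (-3.703, 17.05). The tangent condition forces FR to be normal to RB, so RB runs along (−sin 22°, cos 22°); with |RB| = 22.0, B = (-11.94, 37.44). Then |LB| = |B − L| = 39.30.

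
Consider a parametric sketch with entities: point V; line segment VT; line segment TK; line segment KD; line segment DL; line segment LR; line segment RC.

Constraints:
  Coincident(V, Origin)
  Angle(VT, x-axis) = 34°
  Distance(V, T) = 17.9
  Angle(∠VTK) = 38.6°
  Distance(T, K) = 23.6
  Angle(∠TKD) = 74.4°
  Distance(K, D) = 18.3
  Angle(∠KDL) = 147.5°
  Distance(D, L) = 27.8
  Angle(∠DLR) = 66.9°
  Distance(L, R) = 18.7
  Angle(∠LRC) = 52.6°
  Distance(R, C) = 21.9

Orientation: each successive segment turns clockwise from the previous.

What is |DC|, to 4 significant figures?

9.856

∠DLR = 66.9° gives LR at 1.400° from the x-axis; with |LR| = 18.7, R = (-0.3993, 23.21). ∠LRC = 52.6° gives RC at -126.0° from the x-axis; with |RC| = 21.9, C = (-13.27, 5.493). Then |DC| = |C − D| = 9.856.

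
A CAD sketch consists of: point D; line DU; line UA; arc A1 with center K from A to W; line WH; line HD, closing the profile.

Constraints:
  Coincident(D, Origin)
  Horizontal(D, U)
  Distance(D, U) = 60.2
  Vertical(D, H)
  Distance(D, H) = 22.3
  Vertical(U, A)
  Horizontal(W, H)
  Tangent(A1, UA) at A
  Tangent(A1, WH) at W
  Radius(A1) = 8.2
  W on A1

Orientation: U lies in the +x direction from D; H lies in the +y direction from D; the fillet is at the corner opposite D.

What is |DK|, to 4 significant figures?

53.88

DH is vertical with |DH| = 22.3 and H on the +y side, so H = (0.000, 22.30). The virtual corner opposite D is at (60.20, 22.30). The tangent condition forces KA to be normal to UA and since A1 is tangent to WH there, KW ⟂ WH, with radius 8.2, so the center K sits 8.2 in from both sides at K = (52.00, 14.10). Then |DK| = |K − D| = 53.88.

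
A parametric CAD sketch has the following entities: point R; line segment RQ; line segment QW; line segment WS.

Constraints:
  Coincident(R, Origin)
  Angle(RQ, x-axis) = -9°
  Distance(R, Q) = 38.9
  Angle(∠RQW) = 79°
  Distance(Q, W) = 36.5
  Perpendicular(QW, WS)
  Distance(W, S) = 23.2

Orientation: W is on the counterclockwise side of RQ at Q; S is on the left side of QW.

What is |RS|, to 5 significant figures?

32.712

R is at the origin; RQ runs at -9.0° with length 38.9, so Q = 38.9·(cos -9.0°, sin -9.0°) = (38.421, -6.0853). ∠RQW = 79.0°, so QW runs at -9.0° + (180° − 79.0°) = 92.000° from the x-axis; with |QW| = 36.5, W = Q + 36.5·(cos 92.000°, sin 92.000°) = (37.147, 30.392). QW ⟂ WS; with |WS| = 23.2 on the left of QW, S = W + 23.2·(-0.99939, -0.034899) = (13.961, 29.583). Then |RS| = |S − R| = 32.712.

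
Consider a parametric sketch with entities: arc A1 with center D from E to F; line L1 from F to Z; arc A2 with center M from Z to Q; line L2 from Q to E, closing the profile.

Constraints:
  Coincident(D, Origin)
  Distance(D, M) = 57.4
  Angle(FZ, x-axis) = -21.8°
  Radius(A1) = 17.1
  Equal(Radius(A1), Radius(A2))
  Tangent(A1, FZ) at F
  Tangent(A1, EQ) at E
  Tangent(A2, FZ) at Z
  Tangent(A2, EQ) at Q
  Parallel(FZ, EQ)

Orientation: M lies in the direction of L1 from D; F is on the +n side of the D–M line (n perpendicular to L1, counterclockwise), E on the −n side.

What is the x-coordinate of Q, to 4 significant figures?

46.94

The slot axis is L1's direction at -21.8°, so u = (cos -21.8°, sin -21.8°) = (0.9285, -0.3714) and n = (−sin -21.8°, cos -21.8°) = (0.3714, 0.9285). D is at the origin and M lies 57.4 along u from D, so M = 57.4·u = (53.30, -21.32). Tangency of A1 to both parallel lines with radius 17.1 puts F and E at D ± 17.1·n: F = (6.350, 15.88), E = (-6.350, -15.88). Equal radii place Z and Q the same way about M: Z = M + 17.1·n = (59.65, -5.439), Q = M − 17.1·n = (46.94, -37.19). So Q.x = 46.94.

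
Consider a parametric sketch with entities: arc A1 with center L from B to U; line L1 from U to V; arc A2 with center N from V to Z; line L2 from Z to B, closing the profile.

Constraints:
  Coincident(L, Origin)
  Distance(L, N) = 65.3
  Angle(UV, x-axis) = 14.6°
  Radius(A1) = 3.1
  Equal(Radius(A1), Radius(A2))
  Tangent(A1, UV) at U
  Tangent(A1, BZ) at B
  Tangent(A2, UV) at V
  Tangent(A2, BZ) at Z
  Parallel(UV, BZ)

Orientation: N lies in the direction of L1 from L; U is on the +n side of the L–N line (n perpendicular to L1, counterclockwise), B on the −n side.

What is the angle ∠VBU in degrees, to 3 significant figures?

84.6°

The slot axis is L1's direction at 14.6°, so u = (cos 14.6°, sin 14.6°) = (0.968, 0.252) and n = (−sin 14.6°, cos 14.6°) = (-0.252, 0.968). L is at the origin and N lies 65.3 along u from L, so N = 65.3·u = (63.2, 16.5). Tangency of A1 to both parallel lines with radius 3.1 puts U and B at L ± 3.1·n: U = (-0.781, 3.00), B = (0.781, -3.00). Equal radii place V and Z the same way about N: V = N + 3.1·n = (62.4, 19.5), Z = N − 3.1·n = (64.0, 13.5). Then cos ∠VBU = BV·BU / (|BV||BU|), giving 84.6°.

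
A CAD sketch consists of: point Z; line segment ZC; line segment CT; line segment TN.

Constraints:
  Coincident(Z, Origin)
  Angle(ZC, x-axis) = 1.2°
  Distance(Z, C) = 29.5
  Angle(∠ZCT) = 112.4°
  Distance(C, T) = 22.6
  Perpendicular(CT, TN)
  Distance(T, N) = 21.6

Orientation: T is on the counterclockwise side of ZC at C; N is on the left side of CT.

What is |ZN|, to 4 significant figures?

34.31

Z is at the origin; ZC runs at 1.2° with length 29.5, so C = 29.5·(cos 1.2°, sin 1.2°) = (29.49, 0.6178). ∠ZCT = 112.4°, so CT runs at 1.2° + (180° − 112.4°) = 68.80° from the x-axis; with |CT| = 22.6, T = C + 22.6·(cos 68.80°, sin 68.80°) = (37.67, 21.69). The perpendicularity gives TN at right angles to CT; with |TN| = 21.6 on the left of CT, N = T + 21.6·(-0.9323, 0.3616) = (17.53, 29.50). Then |ZN| = |N − Z| = 34.31.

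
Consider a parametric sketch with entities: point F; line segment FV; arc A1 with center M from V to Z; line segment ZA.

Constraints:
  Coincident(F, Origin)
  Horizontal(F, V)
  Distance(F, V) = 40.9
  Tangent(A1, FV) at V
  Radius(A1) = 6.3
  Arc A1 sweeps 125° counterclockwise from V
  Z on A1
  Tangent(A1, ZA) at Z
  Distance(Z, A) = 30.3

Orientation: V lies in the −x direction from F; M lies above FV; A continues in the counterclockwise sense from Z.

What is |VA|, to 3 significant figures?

36.8

On A1, V sits at bearing -90° from M; a 125° counterclockwise sweep puts Z at bearing 35°, so Z = M + 6.3·(cos 35°, sin 35°) = (-35.7, 9.91). The tangent condition forces MZ to be normal to ZA, so ZA runs along (−sin 35°, cos 35°); with |ZA| = 30.3, A = (-53.1, 34.7). Then |VA| = |A − V| = 36.8.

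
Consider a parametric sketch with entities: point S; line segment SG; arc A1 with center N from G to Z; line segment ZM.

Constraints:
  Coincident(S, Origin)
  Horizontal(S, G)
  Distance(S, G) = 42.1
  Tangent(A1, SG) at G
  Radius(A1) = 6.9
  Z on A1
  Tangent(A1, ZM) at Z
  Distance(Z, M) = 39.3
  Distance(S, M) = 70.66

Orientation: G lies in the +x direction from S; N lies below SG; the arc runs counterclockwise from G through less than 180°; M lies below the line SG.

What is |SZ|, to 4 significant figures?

37.43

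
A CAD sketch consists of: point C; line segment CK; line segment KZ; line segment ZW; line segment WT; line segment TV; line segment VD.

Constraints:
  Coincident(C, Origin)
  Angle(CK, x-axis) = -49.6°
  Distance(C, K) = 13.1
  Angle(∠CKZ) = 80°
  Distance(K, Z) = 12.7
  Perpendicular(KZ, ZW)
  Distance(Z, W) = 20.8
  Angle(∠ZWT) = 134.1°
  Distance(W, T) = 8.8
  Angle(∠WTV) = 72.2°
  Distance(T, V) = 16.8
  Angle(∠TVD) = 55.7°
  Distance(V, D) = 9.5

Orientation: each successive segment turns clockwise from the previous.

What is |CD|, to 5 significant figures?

6.0763

∠WTV = 72.2° gives TV at -33.300° from the x-axis; with |TV| = 16.8, V = (3.4042, 0.79387). ∠TVD = 55.7° gives VD at -157.60° from the x-axis; with |VD| = 9.5, D = (-5.3790, -2.8263). Then |CD| = |D − C| = 6.0763.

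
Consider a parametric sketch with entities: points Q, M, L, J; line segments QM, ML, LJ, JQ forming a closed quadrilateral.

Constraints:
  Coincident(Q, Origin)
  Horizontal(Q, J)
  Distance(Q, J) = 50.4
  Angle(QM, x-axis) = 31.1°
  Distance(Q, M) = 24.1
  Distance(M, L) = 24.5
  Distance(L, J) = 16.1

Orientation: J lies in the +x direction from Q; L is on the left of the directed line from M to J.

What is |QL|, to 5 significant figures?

47.472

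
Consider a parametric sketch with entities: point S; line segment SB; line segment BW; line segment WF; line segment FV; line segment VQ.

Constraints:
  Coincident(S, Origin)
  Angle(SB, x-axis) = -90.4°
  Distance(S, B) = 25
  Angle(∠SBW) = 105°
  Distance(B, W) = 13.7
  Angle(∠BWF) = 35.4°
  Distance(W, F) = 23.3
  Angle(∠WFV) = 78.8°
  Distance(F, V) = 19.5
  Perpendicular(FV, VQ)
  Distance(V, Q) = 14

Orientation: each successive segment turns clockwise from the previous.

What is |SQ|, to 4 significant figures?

34.69

S is at the origin; SB runs at -90.4° with length 25.0, so B = (-0.1745, -25.00). ∠SBW = 105.0° gives BW at -165.4° from the x-axis; with |BW| = 13.7, W = (-13.43, -28.45). ∠BWF = 35.4° gives WF at 50.00° from the x-axis; with |WF| = 23.3, F = (1.545, -10.60). ∠WFV = 78.8° gives FV at -51.20° from the x-axis; with |FV| = 19.5, V = (13.76, -25.80). The perpendicularity gives VQ at right angles to FV, so VQ runs at -141.2°; with |VQ| = 14.0, Q = (2.853, -34.57). Then |SQ| = |Q − S| = 34.69.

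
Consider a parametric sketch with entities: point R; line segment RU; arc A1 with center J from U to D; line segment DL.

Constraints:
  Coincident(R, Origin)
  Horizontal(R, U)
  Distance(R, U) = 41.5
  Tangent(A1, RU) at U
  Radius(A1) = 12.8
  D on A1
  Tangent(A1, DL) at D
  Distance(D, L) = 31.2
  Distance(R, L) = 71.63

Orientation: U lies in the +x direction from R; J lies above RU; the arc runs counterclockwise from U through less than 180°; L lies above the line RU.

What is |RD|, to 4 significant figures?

55.39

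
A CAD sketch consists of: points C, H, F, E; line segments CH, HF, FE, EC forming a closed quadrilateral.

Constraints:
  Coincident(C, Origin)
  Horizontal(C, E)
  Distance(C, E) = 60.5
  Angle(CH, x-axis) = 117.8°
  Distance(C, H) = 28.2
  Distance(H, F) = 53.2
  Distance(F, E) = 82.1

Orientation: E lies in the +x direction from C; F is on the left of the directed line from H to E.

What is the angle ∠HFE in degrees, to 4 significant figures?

66.21°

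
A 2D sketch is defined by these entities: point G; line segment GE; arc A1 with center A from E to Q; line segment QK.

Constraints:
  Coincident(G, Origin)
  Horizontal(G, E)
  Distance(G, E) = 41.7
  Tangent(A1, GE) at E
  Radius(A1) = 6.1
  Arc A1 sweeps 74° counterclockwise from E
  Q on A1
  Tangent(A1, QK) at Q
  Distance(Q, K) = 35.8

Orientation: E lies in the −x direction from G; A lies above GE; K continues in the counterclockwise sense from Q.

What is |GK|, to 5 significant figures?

46.715

G is at the origin; GE is horizontal with |GE| = 41.7 and E on the −x side, so E = (-41.700, 0.0000). The tangent condition forces AE to be normal to GE, so A = E + (0, 6.1) = (-41.700, 6.1000). On A1, E sits at bearing -90° from A; a 74° counterclockwise sweep puts Q at bearing -16°, so Q = A + 6.1·(cos -16°, sin -16°) = (-35.836, 4.4186). Tangency of A1 to QK means the radius AQ is perpendicular to QK, so QK runs along (−sin -16°, cos -16°); with |QK| = 35.8, K = (-25.968, 38.832). Then |GK| = |K − G| = 46.715.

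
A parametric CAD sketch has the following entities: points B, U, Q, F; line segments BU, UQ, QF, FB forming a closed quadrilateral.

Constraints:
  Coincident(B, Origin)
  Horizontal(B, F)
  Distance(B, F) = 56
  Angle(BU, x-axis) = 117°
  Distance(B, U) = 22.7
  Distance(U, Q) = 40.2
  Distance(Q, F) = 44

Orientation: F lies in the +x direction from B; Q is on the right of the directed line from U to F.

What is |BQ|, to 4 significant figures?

18.22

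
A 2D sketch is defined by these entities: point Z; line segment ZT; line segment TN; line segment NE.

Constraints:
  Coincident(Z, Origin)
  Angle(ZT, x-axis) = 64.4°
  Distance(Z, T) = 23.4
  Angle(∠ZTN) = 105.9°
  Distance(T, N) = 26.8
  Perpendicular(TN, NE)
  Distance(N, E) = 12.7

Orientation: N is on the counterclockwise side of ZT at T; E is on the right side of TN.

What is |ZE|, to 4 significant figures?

48.40

∠ZTN = 105.9°, so TN runs at 64.4° + (180° − 105.9°) = 138.5° from the x-axis; with |TN| = 26.8, N = T + 26.8·(cos 138.5°, sin 138.5°) = (-9.961, 38.86). TN is perpendicular to NE; with |NE| = 12.7 on the right of TN, E = N + 12.7·(0.6626, 0.7490) = (-1.546, 48.37). Then |ZE| = |E − Z| = 48.40.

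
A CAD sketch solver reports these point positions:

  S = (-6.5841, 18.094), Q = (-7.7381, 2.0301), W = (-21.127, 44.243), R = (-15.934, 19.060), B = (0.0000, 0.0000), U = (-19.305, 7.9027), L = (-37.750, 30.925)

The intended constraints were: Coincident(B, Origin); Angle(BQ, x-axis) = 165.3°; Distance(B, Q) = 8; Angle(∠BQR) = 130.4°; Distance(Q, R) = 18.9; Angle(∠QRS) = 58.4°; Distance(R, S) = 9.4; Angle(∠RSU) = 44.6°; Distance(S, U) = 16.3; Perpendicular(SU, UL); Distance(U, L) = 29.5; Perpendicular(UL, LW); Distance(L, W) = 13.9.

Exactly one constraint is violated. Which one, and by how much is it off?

Distance(L, W) = 13.9 — off by 7.40.

B = (0.00, 0.00) ✓; BQ at 165.3° ✓; |BQ| = 8.000 ✓; ∠BQR = 130.4° ✓; |QR| = 18.90 ✓; ∠QRS = 58.40° ✓; |RS| = 9.400 ✓; ∠RSU = 44.60° ✓; |SU| = 16.30 ✓; ∠(SU, UL) = 90.00° ✓; |UL| = 29.50 ✓; ∠(UL, LW) = 90.00° ✓; |LW| = 21.30 ✗.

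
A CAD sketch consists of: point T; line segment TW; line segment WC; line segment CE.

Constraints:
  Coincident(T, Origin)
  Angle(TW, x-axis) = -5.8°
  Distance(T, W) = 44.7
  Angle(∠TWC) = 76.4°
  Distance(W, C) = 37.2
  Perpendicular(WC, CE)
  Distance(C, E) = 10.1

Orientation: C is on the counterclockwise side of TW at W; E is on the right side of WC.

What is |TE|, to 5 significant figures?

59.829

∠TWC = 76.4°, so WC runs at -5.8° + (180° − 76.4°) = 97.800° from the x-axis; with |WC| = 37.2, C = W + 37.2·(cos 97.800°, sin 97.800°) = (39.423, 32.339). WC ⟂ CE; with |CE| = 10.1 on the right of WC, E = C + 10.1·(0.99075, 0.13572) = (49.429, 33.709). Then |TE| = |E − T| = 59.829.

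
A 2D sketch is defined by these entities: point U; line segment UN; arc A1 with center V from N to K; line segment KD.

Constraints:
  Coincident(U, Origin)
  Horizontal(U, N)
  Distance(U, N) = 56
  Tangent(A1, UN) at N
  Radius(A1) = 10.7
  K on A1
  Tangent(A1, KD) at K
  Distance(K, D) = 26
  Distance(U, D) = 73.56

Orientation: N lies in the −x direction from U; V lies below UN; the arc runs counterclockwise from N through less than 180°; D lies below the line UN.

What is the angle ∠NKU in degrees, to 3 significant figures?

38.6°

Checks: |UN| = 56.00 ✓; |VK| = 10.70 ✓; ∠(VK, KD) = 90.00° ✓; |KD| = 26.00 ✓; |UD| = 73.56 ✓.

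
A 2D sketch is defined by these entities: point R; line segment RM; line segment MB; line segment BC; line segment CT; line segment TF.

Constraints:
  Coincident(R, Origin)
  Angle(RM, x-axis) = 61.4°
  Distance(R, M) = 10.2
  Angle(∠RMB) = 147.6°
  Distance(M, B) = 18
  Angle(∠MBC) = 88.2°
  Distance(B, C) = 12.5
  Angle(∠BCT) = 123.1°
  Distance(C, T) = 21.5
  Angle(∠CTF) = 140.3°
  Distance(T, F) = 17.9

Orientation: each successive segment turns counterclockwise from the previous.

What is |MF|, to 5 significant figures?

28.004

R is at the origin; RM runs at 61.4° with length 10.2, so M = (4.8827, 8.9554). ∠RMB = 147.6° gives MB at 93.800° from the x-axis; with |MB| = 18.0, B = (3.6897, 26.916). ∠MBC = 88.2° gives BC at -174.40° from the x-axis; with |BC| = 12.5, C = (-8.7506, 25.696). ∠BCT = 123.1° gives CT at -117.50° from the x-axis; with |CT| = 21.5, T = (-18.678, 6.6253). ∠CTF = 140.3° gives TF at -77.800° from the x-axis; with |TF| = 17.9, F = (-14.895, -10.870). Then |MF| = |F − M| = 28.004.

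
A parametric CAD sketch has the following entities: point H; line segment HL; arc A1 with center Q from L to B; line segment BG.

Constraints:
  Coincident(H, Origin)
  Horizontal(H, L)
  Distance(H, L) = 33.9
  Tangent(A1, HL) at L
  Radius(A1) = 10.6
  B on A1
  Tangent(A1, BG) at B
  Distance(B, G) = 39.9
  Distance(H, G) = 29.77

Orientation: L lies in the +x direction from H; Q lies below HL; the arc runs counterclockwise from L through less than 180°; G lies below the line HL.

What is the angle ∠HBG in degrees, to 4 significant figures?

48.25°

H is at the origin; HL is horizontal with |HL| = 33.9 and L on the +x side, so L = (33.90, 0.000). The tangent condition forces QL to be normal to HL, so Q = L + (0, -10.6) = (33.90, -10.60). Since QB ⟂ BG (tangency), |QG| = √(10.6² + 39.9²) = 41.28 regardless of where B sits on A1. So G lies on both circle(H, 29.77) and circle(Q, 41.28); the below-HL intersection is G = (-2.729, -29.64). B is the foot of the tangent from G: B = (26.76, -2.766).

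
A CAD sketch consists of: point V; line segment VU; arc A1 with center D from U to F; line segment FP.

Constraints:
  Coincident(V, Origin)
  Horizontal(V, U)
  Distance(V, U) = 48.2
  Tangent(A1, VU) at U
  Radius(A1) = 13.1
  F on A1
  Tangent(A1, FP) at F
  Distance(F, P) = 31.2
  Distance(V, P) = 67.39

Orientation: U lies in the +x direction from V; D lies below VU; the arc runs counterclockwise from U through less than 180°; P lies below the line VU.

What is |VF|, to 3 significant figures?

40.5

Checks: |DF| = 13.10 ✓; ∠(DF, FP) = 90.00° ✓; |FP| = 31.20 ✓; |VP| = 67.39 ✓.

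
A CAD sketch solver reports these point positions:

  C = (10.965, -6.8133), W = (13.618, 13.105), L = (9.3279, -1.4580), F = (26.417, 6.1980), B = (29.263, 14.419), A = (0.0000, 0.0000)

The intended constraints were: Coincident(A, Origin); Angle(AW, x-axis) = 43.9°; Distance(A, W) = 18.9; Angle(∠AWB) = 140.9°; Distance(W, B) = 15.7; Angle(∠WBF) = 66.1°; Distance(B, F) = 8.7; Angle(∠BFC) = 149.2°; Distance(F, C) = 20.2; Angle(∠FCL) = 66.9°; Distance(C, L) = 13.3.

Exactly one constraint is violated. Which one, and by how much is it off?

Distance(C, L) = 13.3 — off by 7.70.

A = (0.00, 0.00) ✓; AW at 43.90° ✓; |AW| = 18.90 ✓; ∠AWB = 140.9° ✓; |WB| = 15.70 ✓; ∠WBF = 66.10° ✓; |BF| = 8.700 ✓; ∠BFC = 149.2° ✓; |FC| = 20.20 ✓; ∠FCL = 66.90° ✓; |CL| = 5.600 ✗.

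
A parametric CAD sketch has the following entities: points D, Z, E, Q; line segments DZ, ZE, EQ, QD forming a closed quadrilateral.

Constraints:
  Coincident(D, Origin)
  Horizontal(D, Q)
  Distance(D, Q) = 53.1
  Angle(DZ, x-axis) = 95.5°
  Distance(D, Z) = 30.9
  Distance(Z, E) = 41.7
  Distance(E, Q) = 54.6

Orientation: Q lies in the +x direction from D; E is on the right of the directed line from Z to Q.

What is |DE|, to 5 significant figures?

10.872

Checks: |ZE| = 41.70 ✓; |EQ| = 54.60 ✓.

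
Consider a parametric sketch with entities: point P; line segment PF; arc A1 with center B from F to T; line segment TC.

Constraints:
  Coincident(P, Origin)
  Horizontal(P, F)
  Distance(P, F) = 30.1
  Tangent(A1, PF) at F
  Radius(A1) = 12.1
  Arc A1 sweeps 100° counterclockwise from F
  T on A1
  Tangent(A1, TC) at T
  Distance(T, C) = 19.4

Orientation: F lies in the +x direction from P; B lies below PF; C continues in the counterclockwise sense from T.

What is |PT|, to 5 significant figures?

23.072

Since A1 is tangent to PF there, BF ⟂ PF, so B = F + (0, -12.1) = (30.100, -12.100). On A1, F sits at bearing 90° from B; a 100° counterclockwise sweep puts T at bearing 190°, so T = B + 12.1·(cos 190°, sin 190°) = (18.184, -14.201). Then |PT| = |T − P| = 23.072.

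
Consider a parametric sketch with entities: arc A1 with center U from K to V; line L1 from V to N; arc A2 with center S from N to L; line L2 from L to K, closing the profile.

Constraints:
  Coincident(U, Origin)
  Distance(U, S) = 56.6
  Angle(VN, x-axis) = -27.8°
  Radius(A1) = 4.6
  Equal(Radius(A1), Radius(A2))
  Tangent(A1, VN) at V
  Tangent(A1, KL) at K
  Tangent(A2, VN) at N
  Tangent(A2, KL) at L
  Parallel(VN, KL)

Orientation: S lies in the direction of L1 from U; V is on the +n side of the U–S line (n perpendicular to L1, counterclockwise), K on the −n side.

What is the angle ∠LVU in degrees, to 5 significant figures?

80.768°

The slot axis is L1's direction at -27.8°, so u = (cos -27.8°, sin -27.8°) = (0.88458, -0.46639) and n = (−sin -27.8°, cos -27.8°) = (0.46639, 0.88458). U is at the origin and S lies 56.6 along u from U, so S = 56.6·u = (50.067, -26.397). Tangency of A1 to both parallel lines with radius 4.6 puts V and K at U ± 4.6·n: V = (2.1454, 4.0691), K = (-2.1454, -4.0691). Equal radii place N and L the same way about S: N = S + 4.6·n = (52.213, -22.328), L = S − 4.6·n = (47.922, -30.467). Then cos ∠LVU = VL·VU / (|VL||VU|), giving 80.768°.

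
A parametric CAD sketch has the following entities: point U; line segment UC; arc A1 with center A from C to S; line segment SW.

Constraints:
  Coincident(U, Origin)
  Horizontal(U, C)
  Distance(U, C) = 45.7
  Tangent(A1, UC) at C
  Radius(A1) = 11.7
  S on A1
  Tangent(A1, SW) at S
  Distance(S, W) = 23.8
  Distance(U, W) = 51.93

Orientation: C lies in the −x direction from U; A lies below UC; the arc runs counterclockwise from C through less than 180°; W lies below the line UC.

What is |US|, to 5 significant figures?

57.476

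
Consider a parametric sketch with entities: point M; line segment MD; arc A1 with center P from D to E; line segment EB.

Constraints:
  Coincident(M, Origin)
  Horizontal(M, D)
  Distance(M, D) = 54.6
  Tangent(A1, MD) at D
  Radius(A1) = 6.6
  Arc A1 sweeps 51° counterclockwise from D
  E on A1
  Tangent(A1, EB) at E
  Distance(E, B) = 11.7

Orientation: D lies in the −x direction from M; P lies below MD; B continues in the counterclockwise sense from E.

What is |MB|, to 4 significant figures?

68.08

M is at the origin; M and D share the same y with |MD| = 54.6 and D on the −x side, so D = (-54.60, 0.000). A1 meets MD tangentially, so PD is at right angles to MD, so P = D + (0, -6.6) = (-54.60, -6.600). On A1, D sits at bearing 90° from P; a 51° counterclockwise sweep puts E at bearing 141°, so E = P + 6.6·(cos 141°, sin 141°) = (-59.73, -2.446). The tangent condition forces PE to be normal to EB, so EB runs along (−sin 141°, cos 141°); with |EB| = 11.7, B = (-67.09, -11.54). Then |MB| = |B − M| = 68.08.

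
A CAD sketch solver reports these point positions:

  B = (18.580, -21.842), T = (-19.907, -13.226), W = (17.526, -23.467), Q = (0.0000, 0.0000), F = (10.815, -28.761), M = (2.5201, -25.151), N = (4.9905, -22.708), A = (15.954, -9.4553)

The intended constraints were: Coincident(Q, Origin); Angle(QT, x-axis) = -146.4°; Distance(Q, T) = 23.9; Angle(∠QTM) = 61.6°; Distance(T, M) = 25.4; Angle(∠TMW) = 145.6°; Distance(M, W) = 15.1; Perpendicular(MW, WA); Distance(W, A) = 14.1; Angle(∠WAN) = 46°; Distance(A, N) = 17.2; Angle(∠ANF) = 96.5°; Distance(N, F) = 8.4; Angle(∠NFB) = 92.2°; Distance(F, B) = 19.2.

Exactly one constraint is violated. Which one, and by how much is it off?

Distance(F, B) = 19.2 — off by 8.80.

Q = (0.00, 0.00) ✓; QT at -146.4° ✓; |QT| = 23.90 ✓; ∠QTM = 61.60° ✓; |TM| = 25.40 ✓; ∠TMW = 145.6° ✓; |MW| = 15.10 ✓; ∠(MW, WA) = 90.00° ✓; |WA| = 14.10 ✓; ∠WAN = 46.00° ✓; |AN| = 17.20 ✓; ∠ANF = 96.50° ✓; |NF| = 8.400 ✓; ∠NFB = 92.20° ✓; |FB| = 10.40 ✗.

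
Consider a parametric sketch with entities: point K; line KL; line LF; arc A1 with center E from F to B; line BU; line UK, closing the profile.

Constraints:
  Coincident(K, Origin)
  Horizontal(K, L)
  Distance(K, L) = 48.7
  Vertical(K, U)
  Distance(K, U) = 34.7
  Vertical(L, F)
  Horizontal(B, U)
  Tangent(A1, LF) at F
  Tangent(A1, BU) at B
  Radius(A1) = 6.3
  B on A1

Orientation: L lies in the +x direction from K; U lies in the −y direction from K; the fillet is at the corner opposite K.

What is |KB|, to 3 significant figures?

54.8

The virtual corner opposite K is at (48.7, -34.7). Tangency of A1 to LF means the radius EF is perpendicular to LF and since A1 is tangent to BU there, EB ⟂ BU, with radius 6.3, so the center E sits 6.3 in from both sides at E = (42.4, -28.4). That places the tangent points at F = (48.7, -28.4) on LF and B = (42.4, -34.7) on BU. Then |KB| = |B − K| = 54.8.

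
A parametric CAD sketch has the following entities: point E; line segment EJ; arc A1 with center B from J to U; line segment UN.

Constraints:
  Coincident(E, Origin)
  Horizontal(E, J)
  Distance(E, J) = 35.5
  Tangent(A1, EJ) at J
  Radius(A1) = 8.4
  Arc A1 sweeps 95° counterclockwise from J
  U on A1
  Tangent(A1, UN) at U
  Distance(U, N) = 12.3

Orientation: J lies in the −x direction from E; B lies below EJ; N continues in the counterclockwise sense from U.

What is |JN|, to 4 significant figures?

22.60

E is at the origin; E and J share the same y with |EJ| = 35.5 and J on the −x side, so J = (-35.50, 0.000). Since A1 is tangent to EJ there, BJ ⟂ EJ, so B = J + (0, -8.4) = (-35.50, -8.400). On A1, J sits at bearing 90° from B; a 95° counterclockwise sweep puts U at bearing 185°, so U = B + 8.4·(cos 185°, sin 185°) = (-43.87, -9.132). A1 meets UN tangentially, so BU is at right angles to UN, so UN runs along (−sin 185°, cos 185°); with |UN| = 12.3, N = (-42.80, -21.39). Then |JN| = |N − J| = 22.60.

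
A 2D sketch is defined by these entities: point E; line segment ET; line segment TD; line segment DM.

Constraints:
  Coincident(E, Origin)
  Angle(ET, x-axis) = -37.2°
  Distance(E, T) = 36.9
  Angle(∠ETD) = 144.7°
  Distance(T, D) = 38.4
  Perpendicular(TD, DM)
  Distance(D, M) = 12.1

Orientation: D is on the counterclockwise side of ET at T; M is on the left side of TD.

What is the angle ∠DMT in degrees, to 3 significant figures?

72.5°

E is at the origin; ET runs at -37.2° with length 36.9, so T = 36.9·(cos -37.2°, sin -37.2°) = (29.4, -22.3). ∠ETD = 144.7°, so TD runs at -37.2° + (180° − 144.7°) = -1.90° from the x-axis; with |TD| = 38.4, D = T + 38.4·(cos -1.90°, sin -1.90°) = (67.8, -23.6). The perpendicularity gives DM at right angles to TD; with |DM| = 12.1 on the left of TD, M = D + 12.1·(0.0332, 0.999) = (68.2, -11.5). Then cos ∠DMT = MD·MT / (|MD||MT|), giving 72.5°.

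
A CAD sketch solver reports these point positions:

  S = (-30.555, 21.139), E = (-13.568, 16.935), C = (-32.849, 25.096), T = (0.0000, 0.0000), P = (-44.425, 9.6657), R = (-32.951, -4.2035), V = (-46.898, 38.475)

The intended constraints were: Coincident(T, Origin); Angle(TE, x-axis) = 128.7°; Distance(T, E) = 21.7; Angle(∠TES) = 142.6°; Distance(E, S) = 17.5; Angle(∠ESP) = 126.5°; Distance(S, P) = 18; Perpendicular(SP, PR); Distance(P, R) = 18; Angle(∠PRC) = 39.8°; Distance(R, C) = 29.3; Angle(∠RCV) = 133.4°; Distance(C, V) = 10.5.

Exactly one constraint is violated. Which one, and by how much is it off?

Distance(C, V) = 10.5 — off by 8.90.

T = (0.00, 0.00) ✓; TE at 128.7° ✓; |TE| = 21.70 ✓; ∠TES = 142.6° ✓; |ES| = 17.50 ✓; ∠ESP = 126.5° ✓; |SP| = 18.00 ✓; ∠(SP, PR) = 90.00° ✓; |PR| = 18.00 ✓; ∠PRC = 39.80° ✓; |RC| = 29.30 ✓; ∠RCV = 133.4° ✓; |CV| = 19.40 ✗.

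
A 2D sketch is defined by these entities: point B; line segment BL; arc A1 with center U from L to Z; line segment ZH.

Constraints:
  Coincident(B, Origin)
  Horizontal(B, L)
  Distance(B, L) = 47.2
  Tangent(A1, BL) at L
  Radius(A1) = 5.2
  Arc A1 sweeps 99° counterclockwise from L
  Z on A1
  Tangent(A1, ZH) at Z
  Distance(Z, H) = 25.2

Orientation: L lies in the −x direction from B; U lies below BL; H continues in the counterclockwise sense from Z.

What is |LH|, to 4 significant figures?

30.93

B is at the origin; BL is horizontal with |BL| = 47.2 and L on the −x side, so L = (-47.20, 0.000). Since A1 is tangent to BL there, UL ⟂ BL, so U = L + (0, -5.2) = (-47.20, -5.200). On A1, L sits at bearing 90° from U; a 99° counterclockwise sweep puts Z at bearing 189°, so Z = U + 5.2·(cos 189°, sin 189°) = (-52.34, -6.013). Tangency of A1 to ZH means the radius UZ is perpendicular to ZH, so ZH runs along (−sin 189°, cos 189°); with |ZH| = 25.2, H = (-48.39, -30.90). Then |LH| = |H − L| = 30.93.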